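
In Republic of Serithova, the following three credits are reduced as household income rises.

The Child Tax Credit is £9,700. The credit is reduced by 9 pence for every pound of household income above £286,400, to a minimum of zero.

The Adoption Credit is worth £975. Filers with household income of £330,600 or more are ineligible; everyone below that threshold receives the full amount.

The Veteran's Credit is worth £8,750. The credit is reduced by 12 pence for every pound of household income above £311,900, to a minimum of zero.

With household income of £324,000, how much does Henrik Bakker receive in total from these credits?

Child Tax Credit: 9% of the £37,600 excess over £286,400 is £3,384; credit = £9,700 − £3,384 = £6,316.
Adoption Credit: £324,000 is below the £330,600 cutoff, so the full £975 applies.
Veteran's Credit: 12% of the £12,100 excess over £311,900 is £1,452; credit = £8,750 − £1,452 = £7,298.
Total: £6,316 + £975 + £7,298 = £14,589.

£14,589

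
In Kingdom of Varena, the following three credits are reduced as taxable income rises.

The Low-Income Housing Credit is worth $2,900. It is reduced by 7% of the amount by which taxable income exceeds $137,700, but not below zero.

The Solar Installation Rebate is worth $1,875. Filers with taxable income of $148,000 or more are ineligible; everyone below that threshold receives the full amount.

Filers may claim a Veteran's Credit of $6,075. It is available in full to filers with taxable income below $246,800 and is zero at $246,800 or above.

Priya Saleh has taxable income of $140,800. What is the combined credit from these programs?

$10,633

Low-Income Housing Credit: 7% of the $3,100 excess over $137,700 is $217; credit = $2,900 − $217 = $2,683.
Solar Installation Rebate: $140,800 is below the $148,000 cutoff, so the full $1,875 applies.
Veteran's Credit: $140,800 is below the $246,800 cutoff, so the full $6,075 applies.
Total: $2,683 + $1,875 + $6,075 = $10,633.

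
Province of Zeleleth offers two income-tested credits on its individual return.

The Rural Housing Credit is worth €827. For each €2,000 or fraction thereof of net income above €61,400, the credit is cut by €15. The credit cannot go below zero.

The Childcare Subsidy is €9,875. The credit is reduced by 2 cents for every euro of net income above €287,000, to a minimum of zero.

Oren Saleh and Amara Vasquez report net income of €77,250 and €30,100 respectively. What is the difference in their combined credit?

€120

Oren (€77,250): Rural Housing Credit: income exceeds €61,400 by €15,850, which is 8 full-or-partial €2,000 increments; reduction = 8 × €15 = €120, leaving €707. Childcare Subsidy: €77,250 is at or below the €287,000 threshold, so the full €9,875 applies. total €707 + €9,875 = €10,582
Amara (€30,100): Rural Housing Credit: €30,100 is at or below the €61,400 threshold, so the full €827 applies. Childcare Subsidy: €30,100 is at or below the €287,000 threshold, so the full €9,875 applies. total €827 + €9,875 = €10,702
Difference: |€10,582 − €10,702| = €120.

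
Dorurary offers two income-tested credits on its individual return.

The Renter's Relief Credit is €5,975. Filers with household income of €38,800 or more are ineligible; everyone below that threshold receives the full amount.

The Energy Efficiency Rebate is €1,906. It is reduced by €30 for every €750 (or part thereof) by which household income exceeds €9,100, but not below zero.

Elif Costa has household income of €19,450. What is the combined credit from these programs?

€7,461

Renter's Relief Credit: €19,450 is below the €38,800 cutoff, so the full €5,975 applies.
Energy Efficiency Rebate: income exceeds €9,100 by €10,350, which is 14 full-or-partial €750 increments; reduction = 14 × €30 = €420, leaving €1,486.
Total: €5,975 + €1,486 = €7,461.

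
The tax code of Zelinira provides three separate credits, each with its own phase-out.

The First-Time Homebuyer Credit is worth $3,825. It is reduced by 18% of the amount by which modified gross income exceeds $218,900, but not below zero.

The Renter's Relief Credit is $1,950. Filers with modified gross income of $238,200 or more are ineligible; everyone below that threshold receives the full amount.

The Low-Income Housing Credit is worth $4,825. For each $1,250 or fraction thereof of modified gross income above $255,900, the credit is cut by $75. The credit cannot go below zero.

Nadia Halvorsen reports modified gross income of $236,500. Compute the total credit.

First-Time Homebuyer Credit: 18% of the $17,600 excess over $218,900 is $3,168; credit = $3,825 − $3,168 = $657.
Renter's Relief Credit: $236,500 is below the $238,200 cutoff, so the full $1,950 applies.
Low-Income Housing Credit: $236,500 is at or below the $255,900 threshold, so the full $4,825 applies.
Total: $657 + $1,950 + $4,825 = $7,432.

$7,432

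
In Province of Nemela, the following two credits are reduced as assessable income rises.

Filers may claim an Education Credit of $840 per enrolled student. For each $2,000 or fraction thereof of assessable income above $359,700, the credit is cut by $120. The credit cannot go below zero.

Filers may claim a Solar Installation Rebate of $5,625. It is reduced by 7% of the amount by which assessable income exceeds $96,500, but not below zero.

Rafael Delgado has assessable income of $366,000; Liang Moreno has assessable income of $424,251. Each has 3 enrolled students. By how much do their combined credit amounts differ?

Rafael ($366,000): Education Credit: base = 3 × $840 = $2,520. income exceeds $359,700 by $6,300, which is 4 full-or-partial $2,000 increments; reduction = 4 × $120 = $480, leaving $2,040. Solar Installation Rebate: 7% of the $269,500 excess over $96,500 is $18,865 ≥ base, so the credit is $0. total $2,040 + $0 = $2,040
Liang ($424,251): Education Credit: base = 3 × $840 = $2,520. income exceeds $359,700 by $64,551 → 33 increments × $120 = $3,960 ≥ base, so the credit is $0. Solar Installation Rebate: 7% of the $327,751 excess over $96,500 is $22,942.57 ≥ base, so the credit is $0. total $0 + $0 = $0
Difference: |$2,040 − $0| = $2,040.

$2,040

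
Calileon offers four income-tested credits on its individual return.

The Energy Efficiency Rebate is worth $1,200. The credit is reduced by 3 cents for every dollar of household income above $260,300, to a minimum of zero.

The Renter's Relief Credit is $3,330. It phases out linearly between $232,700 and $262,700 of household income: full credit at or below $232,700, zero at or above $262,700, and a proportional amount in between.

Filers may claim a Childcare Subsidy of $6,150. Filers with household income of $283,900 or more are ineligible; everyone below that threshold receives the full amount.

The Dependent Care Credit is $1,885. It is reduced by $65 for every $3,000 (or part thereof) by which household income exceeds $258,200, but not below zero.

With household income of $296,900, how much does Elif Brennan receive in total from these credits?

Energy Efficiency Rebate: 3% of the $36,600 excess over $260,300 is $1,098; credit = $1,200 − $1,098 = $102.
Renter's Relief Credit: $296,900 is at or above $262,700, so the credit is $0.
Childcare Subsidy: $296,900 meets or exceeds the $283,900 cutoff, so the credit is $0.
Dependent Care Credit: income exceeds $258,200 by $38,700, which is 13 full-or-partial $3,000 increments; reduction = 13 × $65 = $845, leaving $1,040.
Total: $102 + $0 + $0 + $1,040 = $1,142.

$1,142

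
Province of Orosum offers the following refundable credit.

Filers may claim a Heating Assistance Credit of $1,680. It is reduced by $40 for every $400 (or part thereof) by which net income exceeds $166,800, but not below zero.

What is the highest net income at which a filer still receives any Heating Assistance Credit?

After 41 increments the reduction is 41 × $40 = $1,640, leaving $40; one more increment wipes it out. Increment 41 ends at excess 41 × $400 = $16,400, so the highest qualifying income is $166,800 + $16,400 = $183,200.

$183,200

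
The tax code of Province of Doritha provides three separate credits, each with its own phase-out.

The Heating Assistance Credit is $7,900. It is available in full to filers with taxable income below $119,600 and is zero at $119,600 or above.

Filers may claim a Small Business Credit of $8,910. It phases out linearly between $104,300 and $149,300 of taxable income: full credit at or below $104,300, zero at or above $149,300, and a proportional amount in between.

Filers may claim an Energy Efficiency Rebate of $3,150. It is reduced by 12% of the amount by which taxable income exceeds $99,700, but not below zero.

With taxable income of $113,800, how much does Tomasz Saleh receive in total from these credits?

$16,387

Heating Assistance Credit: $113,800 is below the $119,600 cutoff, so the full $7,900 applies.
Small Business Credit: $113,800 is $9,500 into a $45,000 phase-out range, leaving 35,500/45,000 of the credit: $8,910 × 35,500/45,000 = $7,029.
Energy Efficiency Rebate: 12% of the $14,100 excess over $99,700 is $1,692; credit = $3,150 − $1,692 = $1,458.
Total: $7,900 + $7,029 + $1,458 = $16,387.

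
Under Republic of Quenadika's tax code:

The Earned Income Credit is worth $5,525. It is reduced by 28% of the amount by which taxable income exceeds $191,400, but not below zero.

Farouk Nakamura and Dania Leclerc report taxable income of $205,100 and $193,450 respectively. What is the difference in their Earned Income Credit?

$3,262

Farouk ($205,100): Earned Income Credit: 28% of the $13,700 excess over $191,400 is $3,836; credit = $5,525 − $3,836 = $1,689.
Dania ($193,450): Earned Income Credit: 28% of the $2,050 excess over $191,400 is $574; credit = $5,525 − $574 = $4,951.
Difference: |$1,689 − $4,951| = $3,262.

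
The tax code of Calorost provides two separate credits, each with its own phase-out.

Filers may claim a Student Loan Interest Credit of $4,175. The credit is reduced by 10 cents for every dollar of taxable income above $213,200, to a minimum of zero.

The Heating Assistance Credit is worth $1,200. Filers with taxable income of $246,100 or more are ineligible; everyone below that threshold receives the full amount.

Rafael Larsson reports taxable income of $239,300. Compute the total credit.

Student Loan Interest Credit: 10% of the $26,100 excess over $213,200 is $2,610; credit = $4,175 − $2,610 = $1,565.
Heating Assistance Credit: $239,300 is below the $246,100 cutoff, so the full $1,200 applies.
Total: $1,565 + $1,200 = $2,765.

$2,765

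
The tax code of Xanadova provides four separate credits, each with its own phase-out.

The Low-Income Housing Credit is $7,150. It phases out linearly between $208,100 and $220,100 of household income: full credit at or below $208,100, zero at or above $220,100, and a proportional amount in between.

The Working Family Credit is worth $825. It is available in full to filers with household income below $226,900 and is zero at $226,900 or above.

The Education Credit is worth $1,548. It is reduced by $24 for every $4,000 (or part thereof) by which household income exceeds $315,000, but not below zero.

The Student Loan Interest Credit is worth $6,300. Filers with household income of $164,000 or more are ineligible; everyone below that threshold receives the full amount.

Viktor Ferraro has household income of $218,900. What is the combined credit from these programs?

$3,088

Low-Income Housing Credit: $218,900 is $10,800 into a $12,000 phase-out range, leaving 1,200/12,000 of the credit: $7,150 × 1,200/12,000 = $715.
Working Family Credit: $218,900 is below the $226,900 cutoff, so the full $825 applies.
Education Credit: $218,900 is at or below the $315,000 threshold, so the full $1,548 applies.
Student Loan Interest Credit: $218,900 meets or exceeds the $164,000 cutoff, so the credit is $0.
Total: $715 + $825 + $1,548 + $0 = $3,088.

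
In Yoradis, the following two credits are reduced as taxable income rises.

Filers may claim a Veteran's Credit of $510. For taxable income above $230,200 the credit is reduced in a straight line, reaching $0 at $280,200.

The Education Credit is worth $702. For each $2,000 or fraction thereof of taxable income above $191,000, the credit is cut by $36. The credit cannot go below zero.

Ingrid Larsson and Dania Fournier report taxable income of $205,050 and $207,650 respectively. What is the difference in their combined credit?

Ingrid ($205,050): Veteran's Credit: $205,050 is at or below the $230,200 threshold, so the full $510 applies. Education Credit: income exceeds $191,000 by $14,050, which is 8 full-or-partial $2,000 increments; reduction = 8 × $36 = $288, leaving $414. total $510 + $414 = $924
Dania ($207,650): Veteran's Credit: $207,650 is at or below the $230,200 threshold, so the full $510 applies. Education Credit: income exceeds $191,000 by $16,650, which is 9 full-or-partial $2,000 increments; reduction = 9 × $36 = $324, leaving $378. total $510 + $378 = $888
Difference: |$924 − $888| = $36.

$36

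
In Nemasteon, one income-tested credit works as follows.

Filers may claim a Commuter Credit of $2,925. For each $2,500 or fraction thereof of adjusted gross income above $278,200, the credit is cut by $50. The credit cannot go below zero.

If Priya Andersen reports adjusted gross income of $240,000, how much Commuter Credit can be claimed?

Commuter Credit: $240,000 is at or below the $278,200 threshold, so the full $2,925 applies.

$2,925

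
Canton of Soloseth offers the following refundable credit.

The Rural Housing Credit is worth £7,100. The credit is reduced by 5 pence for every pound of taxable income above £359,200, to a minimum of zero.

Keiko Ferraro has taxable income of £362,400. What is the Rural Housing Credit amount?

Rural Housing Credit: 5% of the £3,200 excess over £359,200 is £160; credit = £7,100 − £160 = £6,940.

£6,940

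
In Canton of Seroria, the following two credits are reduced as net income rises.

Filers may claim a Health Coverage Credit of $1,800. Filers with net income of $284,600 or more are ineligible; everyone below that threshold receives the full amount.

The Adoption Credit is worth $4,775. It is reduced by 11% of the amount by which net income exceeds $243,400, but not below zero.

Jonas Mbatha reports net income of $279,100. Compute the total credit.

Health Coverage Credit: $279,100 is below the $284,600 cutoff, so the full $1,800 applies.
Adoption Credit: 11% of the $35,700 excess over $243,400 is $3,927; credit = $4,775 − $3,927 = $848.
Total: $1,800 + $848 = $2,648.

$2,648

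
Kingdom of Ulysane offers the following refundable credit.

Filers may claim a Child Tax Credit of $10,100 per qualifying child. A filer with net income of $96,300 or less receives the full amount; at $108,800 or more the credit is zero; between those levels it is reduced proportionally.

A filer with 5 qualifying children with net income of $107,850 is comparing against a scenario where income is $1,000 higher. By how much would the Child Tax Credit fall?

$3,838

At $107,850 — base = 5 × $10,100 = $50,500. $107,850 is $11,550 into a $12,500 phase-out range, leaving 950/12,500 of the credit: $50,500 × 950/12,500 = $3,838.
At $108,850 — base = 5 × $10,100 = $50,500. $108,850 is at or above $108,800, so the credit is $0.
Lost: $3,838 − $0 = $3,838.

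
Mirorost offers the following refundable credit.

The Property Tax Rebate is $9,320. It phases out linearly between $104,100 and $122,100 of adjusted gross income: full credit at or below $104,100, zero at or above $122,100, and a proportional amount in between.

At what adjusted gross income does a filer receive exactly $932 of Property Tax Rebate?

$932 is 932/9,320 of the full $9,320, so 8,388/9,320 of the $18,000 range has been used: income = $104,100 + $18,000 × 8,388/9,320 = $120,300.

$120,300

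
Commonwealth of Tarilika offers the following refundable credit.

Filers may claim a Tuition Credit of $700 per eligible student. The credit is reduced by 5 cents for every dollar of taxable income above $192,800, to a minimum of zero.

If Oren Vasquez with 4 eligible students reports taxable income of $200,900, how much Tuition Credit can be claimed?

Tuition Credit: base = 4 × $700 = $2,800. 5% of the $8,100 excess over $192,800 is $405; credit = $2,800 − $405 = $2,395.

$2,395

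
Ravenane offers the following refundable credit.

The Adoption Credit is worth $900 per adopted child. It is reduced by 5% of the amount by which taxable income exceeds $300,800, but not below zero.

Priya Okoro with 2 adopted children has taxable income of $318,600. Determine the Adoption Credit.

Adoption Credit: base = 2 × $900 = $1,800. 5% of the $17,800 excess over $300,800 is $890; credit = $1,800 − $890 = $910.

$910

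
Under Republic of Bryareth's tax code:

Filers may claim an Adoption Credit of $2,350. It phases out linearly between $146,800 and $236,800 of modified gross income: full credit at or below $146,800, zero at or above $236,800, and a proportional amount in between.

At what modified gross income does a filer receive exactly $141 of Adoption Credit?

$231,400

$141 is 141/2,350 of the full $2,350, so 2,209/2,350 of the $90,000 range has been used: income = $146,800 + $90,000 × 2,209/2,350 = $231,400.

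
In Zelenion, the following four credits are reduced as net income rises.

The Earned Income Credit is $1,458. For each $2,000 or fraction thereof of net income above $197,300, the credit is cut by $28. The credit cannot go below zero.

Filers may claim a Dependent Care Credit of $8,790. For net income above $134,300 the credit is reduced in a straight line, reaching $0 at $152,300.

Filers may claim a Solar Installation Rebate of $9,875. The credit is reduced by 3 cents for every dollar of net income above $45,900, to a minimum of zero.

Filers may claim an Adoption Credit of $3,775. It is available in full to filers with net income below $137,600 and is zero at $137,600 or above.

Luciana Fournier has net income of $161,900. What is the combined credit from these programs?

$7,853

Earned Income Credit: $161,900 is at or below the $197,300 threshold, so the full $1,458 applies.
Dependent Care Credit: $161,900 is at or above $152,300, so the credit is $0.
Solar Installation Rebate: 3% of the $116,000 excess over $45,900 is $3,480; credit = $9,875 − $3,480 = $6,395.
Adoption Credit: $161,900 meets or exceeds the $137,600 cutoff, so the credit is $0.
Total: $1,458 + $0 + $6,395 + $0 = $7,853.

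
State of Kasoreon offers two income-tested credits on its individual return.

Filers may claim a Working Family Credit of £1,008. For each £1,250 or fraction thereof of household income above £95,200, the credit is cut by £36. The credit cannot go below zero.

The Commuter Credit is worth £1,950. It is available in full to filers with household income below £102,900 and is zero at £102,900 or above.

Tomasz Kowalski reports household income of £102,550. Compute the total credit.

£2,742

Working Family Credit: income exceeds £95,200 by £7,350, which is 6 full-or-partial £1,250 increments; reduction = 6 × £36 = £216, leaving £792.
Commuter Credit: £102,550 is below the £102,900 cutoff, so the full £1,950 applies.
Total: £792 + £1,950 = £2,742.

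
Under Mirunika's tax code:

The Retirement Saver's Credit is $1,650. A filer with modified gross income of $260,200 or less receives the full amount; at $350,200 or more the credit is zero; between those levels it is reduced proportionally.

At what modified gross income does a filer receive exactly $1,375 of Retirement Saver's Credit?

$1,375 is 1,375/1,650 of the full $1,650, so 275/1,650 of the $90,000 range has been used: income = $260,200 + $90,000 × 275/1,650 = $275,200.

$275,200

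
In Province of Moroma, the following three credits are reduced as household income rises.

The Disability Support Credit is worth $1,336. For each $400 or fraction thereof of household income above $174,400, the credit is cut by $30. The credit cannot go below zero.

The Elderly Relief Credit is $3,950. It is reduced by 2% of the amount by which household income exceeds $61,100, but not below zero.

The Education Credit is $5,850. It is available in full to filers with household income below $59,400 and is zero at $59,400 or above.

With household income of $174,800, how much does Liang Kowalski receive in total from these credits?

$2,982

Disability Support Credit: income exceeds $174,400 by $400, which is 1 full-or-partial $400 increment; reduction = 1 × $30 = $30, leaving $1,306.
Elderly Relief Credit: 2% of the $113,700 excess over $61,100 is $2,274; credit = $3,950 − $2,274 = $1,676.
Education Credit: $174,800 meets or exceeds the $59,400 cutoff, so the credit is $0.
Total: $1,306 + $1,676 + $0 = $2,982.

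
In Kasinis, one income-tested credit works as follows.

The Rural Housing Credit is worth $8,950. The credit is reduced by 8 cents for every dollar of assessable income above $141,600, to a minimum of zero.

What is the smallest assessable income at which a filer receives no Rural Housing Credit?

The credit falls by 8% of each dollar above $141,600, so it reaches zero when the excess is $8,950 / 8% = $111,875: income = $141,600 + $111,875 = $253,475.

$253,475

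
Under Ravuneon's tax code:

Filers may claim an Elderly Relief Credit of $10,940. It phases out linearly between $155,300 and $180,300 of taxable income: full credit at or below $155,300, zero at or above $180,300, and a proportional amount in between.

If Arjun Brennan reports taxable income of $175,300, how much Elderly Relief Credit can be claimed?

Elderly Relief Credit: $175,300 is $20,000 into a $25,000 phase-out range, leaving 5,000/25,000 of the credit: $10,940 × 5,000/25,000 = $2,188.

$2,188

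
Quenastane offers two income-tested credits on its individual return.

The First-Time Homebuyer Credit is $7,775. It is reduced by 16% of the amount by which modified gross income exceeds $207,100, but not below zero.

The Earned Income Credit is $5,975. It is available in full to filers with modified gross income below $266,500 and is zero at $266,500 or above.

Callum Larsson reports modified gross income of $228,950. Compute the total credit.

$10,254

First-Time Homebuyer Credit: 16% of the $21,850 excess over $207,100 is $3,496; credit = $7,775 − $3,496 = $4,279.
Earned Income Credit: $228,950 is below the $266,500 cutoff, so the full $5,975 applies.
Total: $4,279 + $5,975 = $10,254.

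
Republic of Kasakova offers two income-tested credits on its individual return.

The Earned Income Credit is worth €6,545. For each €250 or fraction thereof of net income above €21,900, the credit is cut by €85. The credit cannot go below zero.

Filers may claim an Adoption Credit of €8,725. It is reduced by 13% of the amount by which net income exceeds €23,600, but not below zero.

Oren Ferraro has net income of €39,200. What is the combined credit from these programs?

€7,292

Earned Income Credit: income exceeds €21,900 by €17,300, which is 70 full-or-partial €250 increments; reduction = 70 × €85 = €5,950, leaving €595.
Adoption Credit: 13% of the €15,600 excess over €23,600 is €2,028; credit = €8,725 − €2,028 = €6,697.
Total: €595 + €6,697 = €7,292.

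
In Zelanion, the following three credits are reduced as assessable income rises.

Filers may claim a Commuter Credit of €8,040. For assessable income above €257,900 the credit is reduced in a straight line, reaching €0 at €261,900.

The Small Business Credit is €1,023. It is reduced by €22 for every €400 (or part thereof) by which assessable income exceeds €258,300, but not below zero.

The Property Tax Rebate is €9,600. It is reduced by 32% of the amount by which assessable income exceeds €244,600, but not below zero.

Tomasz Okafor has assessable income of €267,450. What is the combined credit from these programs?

€2,805

Commuter Credit: €267,450 is at or above €261,900, so the credit is €0.
Small Business Credit: income exceeds €258,300 by €9,150, which is 23 full-or-partial €400 increments; reduction = 23 × €22 = €506, leaving €517.
Property Tax Rebate: 32% of the €22,850 excess over €244,600 is €7,312; credit = €9,600 − €7,312 = €2,288.
Total: €0 + €517 + €2,288 = €2,805.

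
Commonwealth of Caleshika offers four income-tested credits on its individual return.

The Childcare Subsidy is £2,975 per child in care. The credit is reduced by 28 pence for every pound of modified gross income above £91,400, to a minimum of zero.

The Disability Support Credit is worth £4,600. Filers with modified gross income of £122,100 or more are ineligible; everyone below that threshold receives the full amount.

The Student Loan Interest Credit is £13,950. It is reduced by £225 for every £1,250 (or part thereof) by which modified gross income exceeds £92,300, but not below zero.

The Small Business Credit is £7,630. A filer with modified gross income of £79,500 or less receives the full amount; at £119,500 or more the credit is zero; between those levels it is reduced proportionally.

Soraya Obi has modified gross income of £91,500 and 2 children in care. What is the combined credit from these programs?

£29,813

Childcare Subsidy: base = 2 × £2,975 = £5,950. 28% of the £100 excess over £91,400 is £28; credit = £5,950 − £28 = £5,922.
Disability Support Credit: £91,500 is below the £122,100 cutoff, so the full £4,600 applies.
Student Loan Interest Credit: £91,500 is at or below the £92,300 threshold, so the full £13,950 applies.
Small Business Credit: £91,500 is £12,000 into a £40,000 phase-out range, leaving 28,000/40,000 of the credit: £7,630 × 28,000/40,000 = £5,341.
Total: £5,922 + £4,600 + £13,950 + £5,341 = £29,813.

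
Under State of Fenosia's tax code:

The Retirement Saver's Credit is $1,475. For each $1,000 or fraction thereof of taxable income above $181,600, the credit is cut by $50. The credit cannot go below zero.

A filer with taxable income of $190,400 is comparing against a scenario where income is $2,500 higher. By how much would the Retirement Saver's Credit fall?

At $190,400 — income exceeds $181,600 by $8,800, which is 9 full-or-partial $1,000 increments; reduction = 9 × $50 = $450, leaving $1,025.
At $192,900 — income exceeds $181,600 by $11,300, which is 12 full-or-partial $1,000 increments; reduction = 12 × $50 = $600, leaving $875.
Lost: $1,025 − $875 = $150.

$150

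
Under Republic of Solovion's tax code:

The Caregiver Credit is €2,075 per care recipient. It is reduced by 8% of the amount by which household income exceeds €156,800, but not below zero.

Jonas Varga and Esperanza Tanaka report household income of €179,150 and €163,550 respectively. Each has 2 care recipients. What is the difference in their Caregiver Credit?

Jonas (€179,150): Caregiver Credit: base = 2 × €2,075 = €4,150. 8% of the €22,350 excess over €156,800 is €1,788; credit = €4,150 − €1,788 = €2,362.
Esperanza (€163,550): Caregiver Credit: base = 2 × €2,075 = €4,150. 8% of the €6,750 excess over €156,800 is €540; credit = €4,150 − €540 = €3,610.
Difference: |€2,362 − €3,610| = €1,248.

€1,248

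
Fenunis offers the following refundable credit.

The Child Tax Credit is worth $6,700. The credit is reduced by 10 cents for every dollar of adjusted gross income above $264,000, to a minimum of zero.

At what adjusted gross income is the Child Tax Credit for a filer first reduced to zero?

$331,000

The credit falls by 10% of each dollar above $264,000, so it reaches zero when the excess is $6,700 / 10% = $67,000: income = $264,000 + $67,000 = $331,000.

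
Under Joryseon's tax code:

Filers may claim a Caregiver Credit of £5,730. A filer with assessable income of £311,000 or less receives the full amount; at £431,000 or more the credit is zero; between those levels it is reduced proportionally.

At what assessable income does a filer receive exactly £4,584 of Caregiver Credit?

£335,000

£4,584 is 4,584/5,730 of the full £5,730, so 1,146/5,730 of the £120,000 range has been used: income = £311,000 + £120,000 × 1,146/5,730 = £335,000.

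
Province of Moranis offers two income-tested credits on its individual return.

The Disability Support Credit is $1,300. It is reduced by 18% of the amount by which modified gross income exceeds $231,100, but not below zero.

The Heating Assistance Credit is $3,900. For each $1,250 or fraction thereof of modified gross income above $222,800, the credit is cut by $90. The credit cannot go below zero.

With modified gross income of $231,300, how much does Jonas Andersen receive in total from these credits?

$4,534

Disability Support Credit: 18% of the $200 excess over $231,100 is $36; credit = $1,300 − $36 = $1,264.
Heating Assistance Credit: income exceeds $222,800 by $8,500, which is 7 full-or-partial $1,250 increments; reduction = 7 × $90 = $630, leaving $3,270.
Total: $1,264 + $3,270 = $4,534.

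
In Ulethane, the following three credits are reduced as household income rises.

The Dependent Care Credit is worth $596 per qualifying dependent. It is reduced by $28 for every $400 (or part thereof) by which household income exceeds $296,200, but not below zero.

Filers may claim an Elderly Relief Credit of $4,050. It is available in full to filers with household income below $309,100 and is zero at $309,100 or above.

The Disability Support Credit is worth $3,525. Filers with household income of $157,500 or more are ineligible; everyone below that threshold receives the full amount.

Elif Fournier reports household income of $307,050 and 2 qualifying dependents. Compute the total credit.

$4,458

Dependent Care Credit: base = 2 × $596 = $1,192. income exceeds $296,200 by $10,850, which is 28 full-or-partial $400 increments; reduction = 28 × $28 = $784, leaving $408.
Elderly Relief Credit: $307,050 is below the $309,100 cutoff, so the full $4,050 applies.
Disability Support Credit: $307,050 meets or exceeds the $157,500 cutoff, so the credit is $0.
Total: $408 + $4,050 + $0 = $4,458.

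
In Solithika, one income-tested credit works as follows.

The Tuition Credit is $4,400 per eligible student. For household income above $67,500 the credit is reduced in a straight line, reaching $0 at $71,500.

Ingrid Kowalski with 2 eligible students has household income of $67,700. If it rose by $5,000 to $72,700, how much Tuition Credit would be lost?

At $67,700 — base = 2 × $4,400 = $8,800. $67,700 is $200 into a $4,000 phase-out range, leaving 3,800/4,000 of the credit: $8,800 × 3,800/4,000 = $8,360.
At $72,700 — base = 2 × $4,400 = $8,800. $72,700 is at or above $71,500, so the credit is $0.
Lost: $8,360 − $0 = $8,360.

$8,360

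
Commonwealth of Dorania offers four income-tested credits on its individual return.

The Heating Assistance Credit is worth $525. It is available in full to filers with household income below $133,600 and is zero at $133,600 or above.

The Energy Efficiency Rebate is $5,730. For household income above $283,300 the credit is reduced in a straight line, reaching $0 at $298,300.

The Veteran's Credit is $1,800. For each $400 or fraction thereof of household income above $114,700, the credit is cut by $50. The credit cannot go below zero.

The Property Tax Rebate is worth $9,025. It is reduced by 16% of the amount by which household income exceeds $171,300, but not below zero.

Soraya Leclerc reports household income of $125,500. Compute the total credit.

$15,730

Heating Assistance Credit: $125,500 is below the $133,600 cutoff, so the full $525 applies.
Energy Efficiency Rebate: $125,500 is at or below the $283,300 threshold, so the full $5,730 applies.
Veteran's Credit: income exceeds $114,700 by $10,800, which is 27 full-or-partial $400 increments; reduction = 27 × $50 = $1,350, leaving $450.
Property Tax Rebate: $125,500 is at or below the $171,300 threshold, so the full $9,025 applies.
Total: $525 + $5,730 + $450 + $9,025 = $15,730.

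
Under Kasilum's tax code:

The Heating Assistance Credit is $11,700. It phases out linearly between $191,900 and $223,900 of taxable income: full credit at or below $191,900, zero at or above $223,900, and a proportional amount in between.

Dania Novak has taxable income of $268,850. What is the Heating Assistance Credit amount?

$0

Heating Assistance Credit: $268,850 is at or above $223,900, so the credit is $0.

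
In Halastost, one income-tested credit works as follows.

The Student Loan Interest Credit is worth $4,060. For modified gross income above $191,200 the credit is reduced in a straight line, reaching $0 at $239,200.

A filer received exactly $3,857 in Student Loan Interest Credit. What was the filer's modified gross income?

$193,600

$3,857 is 3,857/4,060 of the full $4,060, so 203/4,060 of the $48,000 range has been used: income = $191,200 + $48,000 × 203/4,060 = $193,600.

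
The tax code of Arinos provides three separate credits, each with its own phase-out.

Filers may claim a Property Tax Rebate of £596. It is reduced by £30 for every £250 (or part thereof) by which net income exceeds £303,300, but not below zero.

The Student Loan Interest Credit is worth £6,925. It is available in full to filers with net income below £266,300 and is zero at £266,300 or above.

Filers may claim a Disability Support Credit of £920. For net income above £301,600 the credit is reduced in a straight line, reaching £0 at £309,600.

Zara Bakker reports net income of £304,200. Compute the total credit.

£1,097

Property Tax Rebate: income exceeds £303,300 by £900, which is 4 full-or-partial £250 increments; reduction = 4 × £30 = £120, leaving £476.
Student Loan Interest Credit: £304,200 meets or exceeds the £266,300 cutoff, so the credit is £0.
Disability Support Credit: £304,200 is £2,600 into a £8,000 phase-out range, leaving 5,400/8,000 of the credit: £920 × 5,400/8,000 = £621.
Total: £476 + £0 + £621 = £1,097.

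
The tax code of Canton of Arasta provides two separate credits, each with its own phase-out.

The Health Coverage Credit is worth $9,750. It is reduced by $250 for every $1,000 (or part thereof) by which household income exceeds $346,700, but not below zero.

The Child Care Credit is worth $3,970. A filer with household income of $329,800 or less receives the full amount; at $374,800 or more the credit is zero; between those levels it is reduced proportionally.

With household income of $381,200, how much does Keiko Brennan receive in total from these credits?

$1,000

Health Coverage Credit: income exceeds $346,700 by $34,500, which is 35 full-or-partial $1,000 increments; reduction = 35 × $250 = $8,750, leaving $1,000.
Child Care Credit: $381,200 is at or above $374,800, so the credit is $0.
Total: $1,000 + $0 = $1,000.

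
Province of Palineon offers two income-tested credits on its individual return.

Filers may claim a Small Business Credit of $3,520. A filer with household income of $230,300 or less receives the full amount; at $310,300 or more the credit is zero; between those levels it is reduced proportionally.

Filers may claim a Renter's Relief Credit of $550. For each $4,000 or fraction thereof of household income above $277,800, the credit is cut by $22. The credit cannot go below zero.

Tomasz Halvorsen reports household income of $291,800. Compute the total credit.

Small Business Credit: $291,800 is $61,500 into a $80,000 phase-out range, leaving 18,500/80,000 of the credit: $3,520 × 18,500/80,000 = $814.
Renter's Relief Credit: income exceeds $277,800 by $14,000, which is 4 full-or-partial $4,000 increments; reduction = 4 × $22 = $88, leaving $462.
Total: $814 + $462 = $1,276.

$1,276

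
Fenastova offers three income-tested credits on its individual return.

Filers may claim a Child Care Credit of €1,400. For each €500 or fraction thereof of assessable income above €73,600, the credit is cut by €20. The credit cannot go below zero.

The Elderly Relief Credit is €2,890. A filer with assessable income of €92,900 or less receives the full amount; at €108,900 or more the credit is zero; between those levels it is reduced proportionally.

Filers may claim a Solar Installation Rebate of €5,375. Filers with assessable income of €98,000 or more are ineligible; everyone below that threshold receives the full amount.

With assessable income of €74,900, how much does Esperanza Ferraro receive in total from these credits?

€9,605

Child Care Credit: income exceeds €73,600 by €1,300, which is 3 full-or-partial €500 increments; reduction = 3 × €20 = €60, leaving €1,340.
Elderly Relief Credit: €74,900 is at or below the €92,900 threshold, so the full €2,890 applies.
Solar Installation Rebate: €74,900 is below the €98,000 cutoff, so the full €5,375 applies.
Total: €1,340 + €2,890 + €5,375 = €9,605.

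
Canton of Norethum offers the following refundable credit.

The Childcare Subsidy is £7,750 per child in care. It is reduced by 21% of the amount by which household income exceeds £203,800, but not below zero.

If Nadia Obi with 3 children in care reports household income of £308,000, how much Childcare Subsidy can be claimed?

£1,368

Childcare Subsidy: base = 3 × £7,750 = £23,250. 21% of the £104,200 excess over £203,800 is £21,882; credit = £23,250 − £21,882 = £1,368.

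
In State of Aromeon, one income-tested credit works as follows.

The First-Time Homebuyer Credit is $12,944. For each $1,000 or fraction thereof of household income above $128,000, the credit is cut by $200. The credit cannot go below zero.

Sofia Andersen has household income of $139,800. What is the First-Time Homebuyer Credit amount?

First-Time Homebuyer Credit: income exceeds $128,000 by $11,800, which is 12 full-or-partial $1,000 increments; reduction = 12 × $200 = $2,400, leaving $10,544.

$10,544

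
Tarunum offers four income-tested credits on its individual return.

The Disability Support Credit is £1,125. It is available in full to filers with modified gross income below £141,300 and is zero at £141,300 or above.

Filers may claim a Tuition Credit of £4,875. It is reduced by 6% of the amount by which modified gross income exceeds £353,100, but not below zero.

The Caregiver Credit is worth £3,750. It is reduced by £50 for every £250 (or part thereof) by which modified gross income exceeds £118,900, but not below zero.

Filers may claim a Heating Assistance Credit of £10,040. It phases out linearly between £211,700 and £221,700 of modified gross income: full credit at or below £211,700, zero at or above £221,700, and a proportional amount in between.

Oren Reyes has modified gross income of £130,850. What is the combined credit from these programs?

Disability Support Credit: £130,850 is below the £141,300 cutoff, so the full £1,125 applies.
Tuition Credit: £130,850 is at or below the £353,100 threshold, so the full £4,875 applies.
Caregiver Credit: income exceeds £118,900 by £11,950, which is 48 full-or-partial £250 increments; reduction = 48 × £50 = £2,400, leaving £1,350.
Heating Assistance Credit: £130,850 is at or below the £211,700 threshold, so the full £10,040 applies.
Total: £1,125 + £4,875 + £1,350 + £10,040 = £17,390.

£17,390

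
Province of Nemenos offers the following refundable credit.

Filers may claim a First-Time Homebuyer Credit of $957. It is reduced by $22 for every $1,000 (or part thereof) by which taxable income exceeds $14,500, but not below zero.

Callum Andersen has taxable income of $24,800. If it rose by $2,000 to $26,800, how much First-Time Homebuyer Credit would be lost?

$44

At $24,800 — income exceeds $14,500 by $10,300, which is 11 full-or-partial $1,000 increments; reduction = 11 × $22 = $242, leaving $715.
At $26,800 — income exceeds $14,500 by $12,300, which is 13 full-or-partial $1,000 increments; reduction = 13 × $22 = $286, leaving $671.
Lost: $715 − $671 = $44.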